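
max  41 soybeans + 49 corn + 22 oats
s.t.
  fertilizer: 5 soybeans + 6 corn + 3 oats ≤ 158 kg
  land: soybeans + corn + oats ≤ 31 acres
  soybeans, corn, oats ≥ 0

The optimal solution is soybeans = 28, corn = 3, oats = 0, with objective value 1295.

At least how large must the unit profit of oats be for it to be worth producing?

At the optimum: fertilizer uses 158 of 158 (binding); land uses 31 of 31 (binding).
Dual feasibility on the basic columns requires 5·y_fertilizer + 1·y_land = 41, 6·y_fertilizer + 1·y_land = 49.
This yields shadow prices y_fertilizer = 8, y_land = 1.
oats enters the basis when its profit ≥ yᵀa₃ = 8·3 + 1·1 = 25.

25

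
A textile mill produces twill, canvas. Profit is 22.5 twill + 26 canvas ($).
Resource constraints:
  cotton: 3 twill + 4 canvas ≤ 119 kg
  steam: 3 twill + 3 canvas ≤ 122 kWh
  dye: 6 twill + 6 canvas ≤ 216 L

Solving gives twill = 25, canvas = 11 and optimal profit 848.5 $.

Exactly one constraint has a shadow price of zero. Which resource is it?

steam

cotton: 119/119 (binding)
steam: 108/122 (slack 14)
dye: 216/216 (binding)
By complementary slackness, a constraint with positive slack has shadow price 0 → steam.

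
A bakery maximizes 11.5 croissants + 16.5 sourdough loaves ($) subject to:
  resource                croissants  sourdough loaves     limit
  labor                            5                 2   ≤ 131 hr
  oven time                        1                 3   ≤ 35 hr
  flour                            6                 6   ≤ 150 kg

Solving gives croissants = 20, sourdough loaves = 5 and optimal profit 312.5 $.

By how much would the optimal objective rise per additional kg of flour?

At the optimum: labor uses 110 of 131 (slack = 21); oven time uses 35 of 35 (binding); flour uses 150 of 150 (binding).
Slack constraints have shadow price 0 (complementary slackness).
From A_Bᵀ y = c: 1·y_oven time + 6·y_flour = 11.5; 3·y_oven time + 6·y_flour = 16.5.
→ y_oven time = 2.5 and y_flour = 1.5.
Shadow price of flour = 1.5.

1.5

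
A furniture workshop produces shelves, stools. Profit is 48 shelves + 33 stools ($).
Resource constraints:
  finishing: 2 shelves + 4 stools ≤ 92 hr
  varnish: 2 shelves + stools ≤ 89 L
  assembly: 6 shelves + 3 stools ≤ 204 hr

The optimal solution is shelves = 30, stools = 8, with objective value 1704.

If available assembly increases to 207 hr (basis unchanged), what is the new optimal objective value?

1725

Check each constraint at x*: finishing 92/92 (tight); varnish 68/89 (slack 21); assembly 204/204 (tight).
By complementary slackness, y = 0 for the non-binding constraint.
The binding rows give the dual system: 2·y_finishing + 6·y_assembly = 48 and 4·y_finishing + 3·y_assembly = 33.
This yields shadow prices y_finishing = 3, y_assembly = 7.
Δz = y_assembly·Δb = 7 × (3) = 21, so new z* = 1704 + 21 = 1725.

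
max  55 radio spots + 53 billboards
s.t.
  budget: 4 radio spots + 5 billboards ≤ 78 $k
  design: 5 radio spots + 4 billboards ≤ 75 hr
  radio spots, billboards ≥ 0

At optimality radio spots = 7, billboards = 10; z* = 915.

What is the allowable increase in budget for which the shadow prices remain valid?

Binding constraints: budget, design. The basis is B = [[4,5],[5,4]] with det -9.
Per unit increase in budget, x* moves by d = (-0.4444, 0.5556).
The basis stays optimal until radio spots reaches 0; allowable increase = 15.75 $k.

15.75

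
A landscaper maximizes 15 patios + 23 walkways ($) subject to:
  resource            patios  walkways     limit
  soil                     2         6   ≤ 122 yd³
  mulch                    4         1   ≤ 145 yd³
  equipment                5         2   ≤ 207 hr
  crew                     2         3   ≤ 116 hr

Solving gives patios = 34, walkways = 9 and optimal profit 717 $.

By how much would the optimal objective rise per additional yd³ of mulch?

2

Check each constraint at x*: soil 122/122 (tight); mulch 145/145 (tight); equipment 188/207 (slack 19); crew 95/116 (slack 21).
Since equipment, crew are not tight, their duals are 0.
From A_Bᵀ y = c: 2·y_soil + 4·y_mulch = 15; 6·y_soil + 1·y_mulch = 23.
Solving: y_soil = 3.5, y_mulch = 2.
Shadow price of mulch = 2.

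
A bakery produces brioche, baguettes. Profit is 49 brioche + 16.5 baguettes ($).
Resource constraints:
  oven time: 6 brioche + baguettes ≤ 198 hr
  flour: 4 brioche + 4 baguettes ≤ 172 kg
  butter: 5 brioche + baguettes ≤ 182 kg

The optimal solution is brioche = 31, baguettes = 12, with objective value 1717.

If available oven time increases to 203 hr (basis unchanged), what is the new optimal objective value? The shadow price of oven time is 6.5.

Δb = 5, so new z* = 1717 + (6.5)·(5) = 1717 + 32.5 = 1749.5.

1749.5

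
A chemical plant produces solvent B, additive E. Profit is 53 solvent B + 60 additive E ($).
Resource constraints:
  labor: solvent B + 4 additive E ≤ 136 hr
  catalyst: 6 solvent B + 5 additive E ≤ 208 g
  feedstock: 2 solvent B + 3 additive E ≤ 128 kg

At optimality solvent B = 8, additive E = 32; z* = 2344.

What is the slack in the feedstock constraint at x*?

16

feedstock used = 2·8 + 3·32 = 112; slack = 128 − 112 = 16.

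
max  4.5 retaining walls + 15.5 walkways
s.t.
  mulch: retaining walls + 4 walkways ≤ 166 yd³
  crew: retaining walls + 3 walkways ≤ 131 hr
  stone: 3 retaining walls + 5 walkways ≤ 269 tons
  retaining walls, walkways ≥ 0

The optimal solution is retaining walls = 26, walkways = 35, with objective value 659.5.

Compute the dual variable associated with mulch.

2

Check each constraint at x*: mulch 166/166 (tight); crew 131/131 (tight); stone 253/269 (slack 16).
Slack constraints have shadow price 0 (complementary slackness).
Dual feasibility on the basic columns requires 1·y_mulch + 1·y_crew = 4.5, 4·y_mulch + 3·y_crew = 15.5.
→ y_mulch = 2 and y_crew = 2.5.
Shadow price of mulch = 2.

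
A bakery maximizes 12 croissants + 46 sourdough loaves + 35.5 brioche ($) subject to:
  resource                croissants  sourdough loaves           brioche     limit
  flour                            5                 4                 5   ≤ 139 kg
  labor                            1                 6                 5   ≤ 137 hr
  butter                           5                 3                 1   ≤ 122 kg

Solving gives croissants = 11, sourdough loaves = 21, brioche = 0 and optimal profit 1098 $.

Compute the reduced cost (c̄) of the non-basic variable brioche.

-4.5

Check each constraint at x*: flour 139/139 (tight); labor 137/137 (tight); butter 118/122 (slack 4).
By complementary slackness, y = 0 for the non-binding constraint.
The binding rows give the dual system: 5·y_flour + 1·y_labor = 12 and 4·y_flour + 6·y_labor = 46.
→ y_flour = 1 and y_labor = 7.
Reduced cost of brioche: c₃ − yᵀa₃ = 35.5 − (1·5 + 7·5) = 35.5 − 40 = -4.5.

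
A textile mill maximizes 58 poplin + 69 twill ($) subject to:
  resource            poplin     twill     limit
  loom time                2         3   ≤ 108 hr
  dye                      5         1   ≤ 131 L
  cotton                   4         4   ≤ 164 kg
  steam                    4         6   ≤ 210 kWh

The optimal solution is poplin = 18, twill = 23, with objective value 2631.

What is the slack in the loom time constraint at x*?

3

loom time used = 2·18 + 3·23 = 105; slack = 108 − 105 = 3.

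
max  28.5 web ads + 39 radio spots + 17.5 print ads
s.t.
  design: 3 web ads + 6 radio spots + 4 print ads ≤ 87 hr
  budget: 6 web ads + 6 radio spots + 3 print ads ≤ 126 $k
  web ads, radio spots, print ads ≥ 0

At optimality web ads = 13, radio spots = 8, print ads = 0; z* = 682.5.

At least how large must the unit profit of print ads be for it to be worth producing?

23

At the optimum: design uses 87 of 87 (binding); budget uses 126 of 126 (binding).
From A_Bᵀ y = c: 3·y_design + 6·y_budget = 28.5; 6·y_design + 6·y_budget = 39.
→ y_design = 3.5 and y_budget = 3.
print ads enters the basis when its profit ≥ yᵀa₃ = 3.5·4 + 3·3 = 23.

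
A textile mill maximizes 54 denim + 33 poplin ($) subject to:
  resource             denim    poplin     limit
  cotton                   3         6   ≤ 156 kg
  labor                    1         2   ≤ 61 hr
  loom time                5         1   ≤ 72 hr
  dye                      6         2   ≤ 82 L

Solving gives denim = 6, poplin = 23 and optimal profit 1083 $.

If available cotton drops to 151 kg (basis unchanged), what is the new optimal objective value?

1068

Check each constraint at x*: cotton 156/156 (tight); labor 52/61 (slack 9); loom time 53/72 (slack 19); dye 82/82 (tight).
Since labor, loom time are not tight, their duals are 0.
From A_Bᵀ y = c: 3·y_cotton + 6·y_dye = 54; 6·y_cotton + 2·y_dye = 33.
→ y_cotton = 3 and y_dye = 7.5.
Δz = y_cotton·Δb = 3 × (-5) = -15, so new z* = 1083 − 15 = 1068.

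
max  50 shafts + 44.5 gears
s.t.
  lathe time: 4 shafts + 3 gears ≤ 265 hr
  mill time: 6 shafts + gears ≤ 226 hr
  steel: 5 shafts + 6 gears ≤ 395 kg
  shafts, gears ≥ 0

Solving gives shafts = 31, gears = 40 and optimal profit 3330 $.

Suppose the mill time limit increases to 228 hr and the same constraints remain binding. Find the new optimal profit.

3335

Binding: mill time and steel. Non-binding: lathe time (21 unused).
Slack constraints have shadow price 0 (complementary slackness).
Dual feasibility on the basic columns requires 6·y_mill time + 5·y_steel = 50, 1·y_mill time + 6·y_steel = 44.5.
This yields shadow prices y_mill time = 2.5, y_steel = 7.
Δz = y_mill time·Δb = 2.5 × (2) = 5, so new z* = 3330 + 5 = 3335.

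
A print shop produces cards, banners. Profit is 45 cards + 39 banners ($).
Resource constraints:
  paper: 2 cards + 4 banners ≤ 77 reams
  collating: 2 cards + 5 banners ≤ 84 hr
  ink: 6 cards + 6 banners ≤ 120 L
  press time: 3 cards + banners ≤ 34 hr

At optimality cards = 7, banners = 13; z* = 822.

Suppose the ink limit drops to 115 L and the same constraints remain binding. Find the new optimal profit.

792

Binding: ink and press time. Non-binding: paper (11 unused), collating (5 unused).
Slack constraints have shadow price 0 (complementary slackness).
Dual feasibility on the basic columns requires 6·y_ink + 3·y_press time = 45, 6·y_ink + 1·y_press time = 39.
Solving: y_ink = 6, y_press time = 3.
Δz = y_ink·Δb = 6 × (-5) = -30, so new z* = 822 − 30 = 792.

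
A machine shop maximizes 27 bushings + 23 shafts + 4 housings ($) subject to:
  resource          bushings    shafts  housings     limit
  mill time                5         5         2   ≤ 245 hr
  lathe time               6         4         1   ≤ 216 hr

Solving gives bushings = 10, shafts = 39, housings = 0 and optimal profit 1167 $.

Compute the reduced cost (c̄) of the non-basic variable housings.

-4

Both mill time and lathe time are binding at x*.
Dual feasibility on the basic columns requires 5·y_mill time + 6·y_lathe time = 27, 5·y_mill time + 4·y_lathe time = 23.
→ y_mill time = 3 and y_lathe time = 2.
Reduced cost of housings: c₃ − yᵀa₃ = 4 − (3·2 + 2·1) = 4 − 8 = -4.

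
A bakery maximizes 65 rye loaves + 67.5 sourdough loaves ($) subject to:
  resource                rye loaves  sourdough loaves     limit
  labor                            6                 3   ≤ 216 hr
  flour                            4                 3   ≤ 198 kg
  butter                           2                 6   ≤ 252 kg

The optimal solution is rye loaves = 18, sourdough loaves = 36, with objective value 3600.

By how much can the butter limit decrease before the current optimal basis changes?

Binding constraints: labor, butter. The basis is B = [[6,3],[2,6]] with det 30.
Per unit decrease in butter, x* moves by d = (0.1, -0.2).
The basis stays optimal until sourdough loaves reaches 0; allowable decrease = 180 kg.

180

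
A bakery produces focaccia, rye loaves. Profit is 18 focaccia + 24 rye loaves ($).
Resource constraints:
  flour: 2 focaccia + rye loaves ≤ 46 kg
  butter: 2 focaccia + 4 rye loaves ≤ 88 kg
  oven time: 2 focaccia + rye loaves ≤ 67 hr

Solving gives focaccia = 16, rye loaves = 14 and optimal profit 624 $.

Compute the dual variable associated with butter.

At the optimum: flour uses 46 of 46 (binding); butter uses 88 of 88 (binding); oven time uses 46 of 67 (slack = 21).
Since oven time is not tight, its dual is 0.
The binding rows give the dual system: 2·y_flour + 2·y_butter = 18 and 1·y_flour + 4·y_butter = 24.
This yields shadow prices y_flour = 4, y_butter = 5.
Shadow price of butter = 5.

5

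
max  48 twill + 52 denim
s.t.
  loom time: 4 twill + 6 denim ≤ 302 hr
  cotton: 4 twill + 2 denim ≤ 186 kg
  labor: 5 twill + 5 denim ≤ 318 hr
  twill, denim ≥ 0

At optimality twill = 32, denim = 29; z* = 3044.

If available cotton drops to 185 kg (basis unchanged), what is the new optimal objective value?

3039

At the optimum: loom time uses 302 of 302 (binding); cotton uses 186 of 186 (binding); labor uses 305 of 318 (slack = 13).
By complementary slackness, y = 0 for the non-binding constraint.
From A_Bᵀ y = c: 4·y_loom time + 4·y_cotton = 48; 6·y_loom time + 2·y_cotton = 52.
Solving: y_loom time = 7, y_cotton = 5.
Δz = y_cotton·Δb = 5 × (-1) = -5, so new z* = 3044 − 5 = 3039.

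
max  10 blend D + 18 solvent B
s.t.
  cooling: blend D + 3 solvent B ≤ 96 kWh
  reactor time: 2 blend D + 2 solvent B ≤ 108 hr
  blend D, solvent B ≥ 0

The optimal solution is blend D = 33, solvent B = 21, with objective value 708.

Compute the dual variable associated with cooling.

4

Check each constraint at x*: cooling 96/96 (tight); reactor time 108/108 (tight).
From A_Bᵀ y = c: 1·y_cooling + 2·y_reactor time = 10; 3·y_cooling + 2·y_reactor time = 18.
Solving: y_cooling = 4, y_reactor time = 3.
Shadow price of cooling = 4.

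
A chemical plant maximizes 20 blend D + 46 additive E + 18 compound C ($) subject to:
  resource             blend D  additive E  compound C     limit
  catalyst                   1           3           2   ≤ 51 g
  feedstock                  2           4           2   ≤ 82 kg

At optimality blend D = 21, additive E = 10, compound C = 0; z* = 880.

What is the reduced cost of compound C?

-8

At the optimum: catalyst uses 51 of 51 (binding); feedstock uses 82 of 82 (binding).
From A_Bᵀ y = c: 1·y_catalyst + 2·y_feedstock = 20; 3·y_catalyst + 4·y_feedstock = 46.
This yields shadow prices y_catalyst = 6, y_feedstock = 7.
Reduced cost of compound C: c₃ − yᵀa₃ = 18 − (6·2 + 7·2) = 18 − 26 = -8.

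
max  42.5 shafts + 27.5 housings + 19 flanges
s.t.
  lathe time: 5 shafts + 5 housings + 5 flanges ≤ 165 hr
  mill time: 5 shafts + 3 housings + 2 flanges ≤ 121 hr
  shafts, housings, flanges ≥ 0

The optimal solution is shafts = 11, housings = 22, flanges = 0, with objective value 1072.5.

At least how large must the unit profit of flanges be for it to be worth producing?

20

Check each constraint at x*: lathe time 165/165 (tight); mill time 121/121 (tight).
Dual feasibility on the basic columns requires 5·y_lathe time + 5·y_mill time = 42.5, 5·y_lathe time + 3·y_mill time = 27.5.
Solving: y_lathe time = 1, y_mill time = 7.5.
flanges enters the basis when its profit ≥ yᵀa₃ = 1·5 + 7.5·2 = 20.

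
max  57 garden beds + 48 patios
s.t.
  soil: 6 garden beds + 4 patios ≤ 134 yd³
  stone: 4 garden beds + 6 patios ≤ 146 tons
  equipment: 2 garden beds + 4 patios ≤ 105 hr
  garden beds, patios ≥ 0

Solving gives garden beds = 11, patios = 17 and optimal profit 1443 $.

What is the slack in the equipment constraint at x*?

equipment used = 2·11 + 4·17 = 90; slack = 105 − 90 = 15.

15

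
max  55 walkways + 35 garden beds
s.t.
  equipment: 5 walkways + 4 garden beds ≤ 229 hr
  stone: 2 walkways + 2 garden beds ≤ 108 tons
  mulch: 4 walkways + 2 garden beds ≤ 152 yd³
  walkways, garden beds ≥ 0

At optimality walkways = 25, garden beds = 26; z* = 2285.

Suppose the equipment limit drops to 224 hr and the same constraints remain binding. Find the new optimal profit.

At the optimum: equipment uses 229 of 229 (binding); stone uses 102 of 108 (slack = 6); mulch uses 152 of 152 (binding).
Since stone is not tight, its dual is 0.
Dual feasibility on the basic columns requires 5·y_equipment + 4·y_mulch = 55, 4·y_equipment + 2·y_mulch = 35.
Solving: y_equipment = 5, y_mulch = 7.5.
Δz = y_equipment·Δb = 5 × (-5) = -25, so new z* = 2285 − 25 = 2260.

2260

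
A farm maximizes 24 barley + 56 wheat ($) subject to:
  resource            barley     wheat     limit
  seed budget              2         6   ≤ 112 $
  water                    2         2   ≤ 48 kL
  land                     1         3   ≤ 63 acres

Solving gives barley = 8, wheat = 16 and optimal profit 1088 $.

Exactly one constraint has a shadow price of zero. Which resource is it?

seed budget: 112/112 (binding)
water: 48/48 (binding)
land: 56/63 (slack 7)
By complementary slackness, a constraint with positive slack has shadow price 0 → land.

land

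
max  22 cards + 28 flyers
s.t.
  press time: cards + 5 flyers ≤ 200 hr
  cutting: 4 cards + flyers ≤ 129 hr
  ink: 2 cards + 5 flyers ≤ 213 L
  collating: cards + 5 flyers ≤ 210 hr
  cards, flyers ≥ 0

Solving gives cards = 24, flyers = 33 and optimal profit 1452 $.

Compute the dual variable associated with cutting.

3

At the optimum: press time uses 189 of 200 (slack = 11); cutting uses 129 of 129 (binding); ink uses 213 of 213 (binding); collating uses 189 of 210 (slack = 21).
Slack constraints have shadow price 0 (complementary slackness).
The binding rows give the dual system: 4·y_cutting + 2·y_ink = 22 and 1·y_cutting + 5·y_ink = 28.
→ y_cutting = 3 and y_ink = 5.
Shadow price of cutting = 3.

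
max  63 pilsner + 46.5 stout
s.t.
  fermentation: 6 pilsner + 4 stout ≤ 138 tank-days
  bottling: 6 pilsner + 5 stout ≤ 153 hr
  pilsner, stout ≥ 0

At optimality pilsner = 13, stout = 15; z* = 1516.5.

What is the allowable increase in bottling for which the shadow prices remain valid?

Binding constraints: fermentation, bottling. The basis is B = [[6,4],[6,5]] with det 6.
Per unit increase in bottling, x* moves by d = (-0.6667, 1).
The basis stays optimal until pilsner reaches 0; allowable increase = 19.5 hr.

19.5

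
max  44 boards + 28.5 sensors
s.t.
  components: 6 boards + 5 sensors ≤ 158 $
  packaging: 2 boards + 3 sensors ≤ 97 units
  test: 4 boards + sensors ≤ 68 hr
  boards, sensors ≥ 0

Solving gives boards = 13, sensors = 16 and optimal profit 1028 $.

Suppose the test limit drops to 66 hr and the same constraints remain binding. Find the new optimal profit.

At the optimum: components uses 158 of 158 (binding); packaging uses 74 of 97 (slack = 23); test uses 68 of 68 (binding).
Since packaging is not tight, its dual is 0.
From A_Bᵀ y = c: 6·y_components + 4·y_test = 44; 5·y_components + 1·y_test = 28.5.
→ y_components = 5 and y_test = 3.5.
Δz = y_test·Δb = 3.5 × (-2) = -7, so new z* = 1028 − 7 = 1021.

1021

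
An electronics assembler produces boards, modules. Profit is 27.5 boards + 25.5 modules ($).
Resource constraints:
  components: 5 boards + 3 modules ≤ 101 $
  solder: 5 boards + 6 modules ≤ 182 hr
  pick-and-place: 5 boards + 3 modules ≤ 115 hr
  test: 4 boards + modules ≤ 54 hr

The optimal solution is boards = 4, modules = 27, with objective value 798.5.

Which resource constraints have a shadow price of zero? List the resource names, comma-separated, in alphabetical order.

components: 101/101 (binding)
solder: 182/182 (binding)
pick-and-place: 101/115 (slack 14)
test: 43/54 (slack 11)
By complementary slackness, a constraint with positive slack has shadow price 0 → pick-and-place, test.

pick-and-place, test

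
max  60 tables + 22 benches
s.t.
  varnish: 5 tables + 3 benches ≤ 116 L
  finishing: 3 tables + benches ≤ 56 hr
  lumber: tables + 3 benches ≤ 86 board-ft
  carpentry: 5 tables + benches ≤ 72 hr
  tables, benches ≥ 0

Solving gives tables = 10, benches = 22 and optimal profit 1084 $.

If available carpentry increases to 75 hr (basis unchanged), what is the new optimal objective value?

1105

At the optimum: varnish uses 116 of 116 (binding); finishing uses 52 of 56 (slack = 4); lumber uses 76 of 86 (slack = 10); carpentry uses 72 of 72 (binding).
Since finishing, lumber are not tight, their duals are 0.
From A_Bᵀ y = c: 5·y_varnish + 5·y_carpentry = 60; 3·y_varnish + 1·y_carpentry = 22.
This yields shadow prices y_varnish = 5, y_carpentry = 7.
Δz = y_carpentry·Δb = 7 × (3) = 21, so new z* = 1084 + 21 = 1105.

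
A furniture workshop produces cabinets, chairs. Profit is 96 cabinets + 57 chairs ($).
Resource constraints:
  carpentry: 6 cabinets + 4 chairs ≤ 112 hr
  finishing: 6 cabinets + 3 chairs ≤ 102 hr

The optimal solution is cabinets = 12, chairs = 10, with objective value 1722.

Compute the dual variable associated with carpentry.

9

At the optimum: carpentry uses 112 of 112 (binding); finishing uses 102 of 102 (binding).
The binding rows give the dual system: 6·y_carpentry + 6·y_finishing = 96 and 4·y_carpentry + 3·y_finishing = 57.
Solving: y_carpentry = 9, y_finishing = 7.
Shadow price of carpentry = 9.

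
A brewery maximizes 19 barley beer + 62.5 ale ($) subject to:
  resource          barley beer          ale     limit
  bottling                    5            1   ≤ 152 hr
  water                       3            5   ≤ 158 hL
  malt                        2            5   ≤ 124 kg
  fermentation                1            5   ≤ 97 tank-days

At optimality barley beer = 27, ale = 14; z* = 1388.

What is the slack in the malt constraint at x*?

malt used = 2·27 + 5·14 = 124; slack = 124 − 124 = 0.

0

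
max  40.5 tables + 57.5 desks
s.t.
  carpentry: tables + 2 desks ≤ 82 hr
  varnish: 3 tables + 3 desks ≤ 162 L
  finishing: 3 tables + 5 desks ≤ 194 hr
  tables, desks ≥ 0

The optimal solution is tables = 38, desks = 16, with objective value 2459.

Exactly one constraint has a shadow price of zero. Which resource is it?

carpentry: 70/82 (slack 12)
varnish: 162/162 (binding)
finishing: 194/194 (binding)
By complementary slackness, a constraint with positive slack has shadow price 0 → carpentry.

carpentry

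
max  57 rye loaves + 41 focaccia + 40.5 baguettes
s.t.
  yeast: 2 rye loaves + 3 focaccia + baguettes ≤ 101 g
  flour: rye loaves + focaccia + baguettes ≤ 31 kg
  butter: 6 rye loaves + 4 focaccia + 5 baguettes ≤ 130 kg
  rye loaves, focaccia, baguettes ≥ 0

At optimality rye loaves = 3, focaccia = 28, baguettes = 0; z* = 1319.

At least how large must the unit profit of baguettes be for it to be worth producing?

Check each constraint at x*: yeast 90/101 (slack 11); flour 31/31 (tight); butter 130/130 (tight).
Since yeast is not tight, its dual is 0.
The binding rows give the dual system: 1·y_flour + 6·y_butter = 57 and 1·y_flour + 4·y_butter = 41.
→ y_flour = 9 and y_butter = 8.
baguettes enters the basis when its profit ≥ yᵀa₃ = 9·1 + 8·5 = 49.

49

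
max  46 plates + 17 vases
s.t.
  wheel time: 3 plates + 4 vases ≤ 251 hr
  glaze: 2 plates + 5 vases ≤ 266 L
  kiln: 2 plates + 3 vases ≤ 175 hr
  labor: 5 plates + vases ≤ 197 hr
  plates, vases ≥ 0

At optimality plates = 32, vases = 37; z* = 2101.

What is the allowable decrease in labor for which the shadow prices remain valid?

Binding constraints: kiln, labor. The basis is B = [[2,3],[5,1]] with det -13.
Per unit decrease in labor, x* moves by d = (-0.2308, 0.1538).
The basis stays optimal until glaze becomes binding; allowable decrease = 55.25 hr.

55.25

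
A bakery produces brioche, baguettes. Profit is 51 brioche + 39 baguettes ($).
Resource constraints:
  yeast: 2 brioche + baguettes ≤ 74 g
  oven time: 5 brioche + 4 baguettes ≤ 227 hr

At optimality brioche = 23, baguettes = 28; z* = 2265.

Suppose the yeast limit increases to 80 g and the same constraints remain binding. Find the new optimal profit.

2283

At the optimum: yeast uses 74 of 74 (binding); oven time uses 227 of 227 (binding).
Dual feasibility on the basic columns requires 2·y_yeast + 5·y_oven time = 51, 1·y_yeast + 4·y_oven time = 39.
Solving: y_yeast = 3, y_oven time = 9.
Δz = y_yeast·Δb = 3 × (6) = 18, so new z* = 2265 + 18 = 2283.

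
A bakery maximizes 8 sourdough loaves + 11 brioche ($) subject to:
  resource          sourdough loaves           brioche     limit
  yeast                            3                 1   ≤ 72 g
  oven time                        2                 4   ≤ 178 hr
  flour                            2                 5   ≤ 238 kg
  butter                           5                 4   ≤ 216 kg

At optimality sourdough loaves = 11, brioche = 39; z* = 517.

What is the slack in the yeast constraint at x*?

0

yeast used = 3·11 + 1·39 = 72; slack = 72 − 72 = 0.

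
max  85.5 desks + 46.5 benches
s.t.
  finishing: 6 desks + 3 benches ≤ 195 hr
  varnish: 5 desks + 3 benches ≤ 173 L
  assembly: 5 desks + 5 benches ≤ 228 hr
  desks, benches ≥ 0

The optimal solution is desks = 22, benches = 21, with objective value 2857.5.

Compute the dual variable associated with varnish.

7.5

Binding: finishing and varnish. Non-binding: assembly (13 unused).
By complementary slackness, y = 0 for the non-binding constraint.
Dual feasibility on the basic columns requires 6·y_finishing + 5·y_varnish = 85.5, 3·y_finishing + 3·y_varnish = 46.5.
This yields shadow prices y_finishing = 8, y_varnish = 7.5.
Shadow price of varnish = 7.5.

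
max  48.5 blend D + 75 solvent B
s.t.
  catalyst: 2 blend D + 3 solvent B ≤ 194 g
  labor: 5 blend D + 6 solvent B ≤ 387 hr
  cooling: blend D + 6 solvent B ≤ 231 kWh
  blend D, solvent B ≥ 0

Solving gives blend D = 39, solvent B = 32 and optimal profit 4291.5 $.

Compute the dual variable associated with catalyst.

At the optimum: catalyst uses 174 of 194 (slack = 20); labor uses 387 of 387 (binding); cooling uses 231 of 231 (binding).
By complementary slackness, y = 0 for the non-binding constraint.
The binding rows give the dual system: 5·y_labor + 1·y_cooling = 48.5 and 6·y_labor + 6·y_cooling = 75.
Solving: y_labor = 9, y_cooling = 3.5.
Shadow price of catalyst = 0.

0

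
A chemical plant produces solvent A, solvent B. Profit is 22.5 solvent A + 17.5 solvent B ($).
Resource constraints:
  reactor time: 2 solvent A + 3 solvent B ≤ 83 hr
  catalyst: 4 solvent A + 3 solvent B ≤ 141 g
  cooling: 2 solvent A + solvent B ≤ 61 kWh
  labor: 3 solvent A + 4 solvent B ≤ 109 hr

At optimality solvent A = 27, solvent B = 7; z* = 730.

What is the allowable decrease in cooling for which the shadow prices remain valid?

33.75

Binding constraints: cooling, labor. The basis is B = [[2,1],[3,4]] with det 5.
Per unit decrease in cooling, x* moves by d = (-0.8, 0.6).
The basis stays optimal until solvent A reaches 0; allowable decrease = 33.75 kWh.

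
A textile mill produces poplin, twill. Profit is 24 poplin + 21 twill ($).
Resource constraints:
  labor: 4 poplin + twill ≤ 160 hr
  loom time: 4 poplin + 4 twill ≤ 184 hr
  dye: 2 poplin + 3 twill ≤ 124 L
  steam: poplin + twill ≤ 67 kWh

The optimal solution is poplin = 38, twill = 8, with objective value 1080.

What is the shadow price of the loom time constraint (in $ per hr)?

5

Check each constraint at x*: labor 160/160 (tight); loom time 184/184 (tight); dye 100/124 (slack 24); steam 46/67 (slack 21).
Since dye, steam are not tight, their duals are 0.
The binding rows give the dual system: 4·y_labor + 4·y_loom time = 24 and 1·y_labor + 4·y_loom time = 21.
→ y_labor = 1 and y_loom time = 5.
Shadow price of loom time = 5.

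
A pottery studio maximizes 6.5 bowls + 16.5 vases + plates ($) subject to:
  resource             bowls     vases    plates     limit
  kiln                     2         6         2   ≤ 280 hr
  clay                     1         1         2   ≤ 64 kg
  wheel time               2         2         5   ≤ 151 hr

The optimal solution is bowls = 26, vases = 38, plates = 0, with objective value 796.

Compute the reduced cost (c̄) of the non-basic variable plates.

-7

Binding: kiln and clay. Non-binding: wheel time (23 unused).
Since wheel time is not tight, its dual is 0.
From A_Bᵀ y = c: 2·y_kiln + 1·y_clay = 6.5; 6·y_kiln + 1·y_clay = 16.5.
This yields shadow prices y_kiln = 2.5, y_clay = 1.5.
Reduced cost of plates: c₃ − yᵀa₃ = 1 − (2.5·2 + 1.5·2) = 1 − 8 = -7.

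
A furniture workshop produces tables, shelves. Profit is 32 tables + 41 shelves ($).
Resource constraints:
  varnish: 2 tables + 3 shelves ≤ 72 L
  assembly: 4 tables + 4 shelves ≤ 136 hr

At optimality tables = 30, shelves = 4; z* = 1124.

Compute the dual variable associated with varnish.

At the optimum: varnish uses 72 of 72 (binding); assembly uses 136 of 136 (binding).
The binding rows give the dual system: 2·y_varnish + 4·y_assembly = 32 and 3·y_varnish + 4·y_assembly = 41.
This yields shadow prices y_varnish = 9, y_assembly = 3.5.
Shadow price of varnish = 9.

9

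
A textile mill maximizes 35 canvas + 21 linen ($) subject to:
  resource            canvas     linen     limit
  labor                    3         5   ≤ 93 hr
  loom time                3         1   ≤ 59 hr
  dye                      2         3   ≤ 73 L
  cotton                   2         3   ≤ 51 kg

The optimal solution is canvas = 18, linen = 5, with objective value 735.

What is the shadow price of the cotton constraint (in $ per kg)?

Binding: loom time and cotton. Non-binding: labor (14 unused), dye (22 unused).
By complementary slackness, y = 0 for the non-binding constraints.
The binding rows give the dual system: 3·y_loom time + 2·y_cotton = 35 and 1·y_loom time + 3·y_cotton = 21.
This yields shadow prices y_loom time = 9, y_cotton = 4.
Shadow price of cotton = 4.

4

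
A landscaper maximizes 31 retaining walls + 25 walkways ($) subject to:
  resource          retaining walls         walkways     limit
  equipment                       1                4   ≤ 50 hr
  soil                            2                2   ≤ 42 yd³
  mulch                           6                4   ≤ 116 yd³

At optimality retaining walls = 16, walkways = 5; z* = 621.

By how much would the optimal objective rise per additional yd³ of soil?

At the optimum: equipment uses 36 of 50 (slack = 14); soil uses 42 of 42 (binding); mulch uses 116 of 116 (binding).
Slack constraints have shadow price 0 (complementary slackness).
The binding rows give the dual system: 2·y_soil + 6·y_mulch = 31 and 2·y_soil + 4·y_mulch = 25.
This yields shadow prices y_soil = 6.5, y_mulch = 3.
Shadow price of soil = 6.5.

6.5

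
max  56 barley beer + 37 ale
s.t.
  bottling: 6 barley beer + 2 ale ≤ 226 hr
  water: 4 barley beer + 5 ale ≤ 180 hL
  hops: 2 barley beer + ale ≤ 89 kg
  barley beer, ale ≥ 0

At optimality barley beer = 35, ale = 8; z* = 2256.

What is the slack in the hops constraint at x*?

11

hops used = 2·35 + 1·8 = 78; slack = 89 − 78 = 11.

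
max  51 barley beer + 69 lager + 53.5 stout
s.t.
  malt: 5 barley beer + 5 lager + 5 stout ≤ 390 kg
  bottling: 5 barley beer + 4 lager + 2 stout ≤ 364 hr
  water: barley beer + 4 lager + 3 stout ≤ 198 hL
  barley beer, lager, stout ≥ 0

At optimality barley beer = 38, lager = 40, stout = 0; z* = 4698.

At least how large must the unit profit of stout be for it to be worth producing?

At the optimum: malt uses 390 of 390 (binding); bottling uses 350 of 364 (slack = 14); water uses 198 of 198 (binding).
Since bottling is not tight, its dual is 0.
Dual feasibility on the basic columns requires 5·y_malt + 1·y_water = 51, 5·y_malt + 4·y_water = 69.
→ y_malt = 9 and y_water = 6.
stout enters the basis when its profit ≥ yᵀa₃ = 9·5 + 6·3 = 63.

63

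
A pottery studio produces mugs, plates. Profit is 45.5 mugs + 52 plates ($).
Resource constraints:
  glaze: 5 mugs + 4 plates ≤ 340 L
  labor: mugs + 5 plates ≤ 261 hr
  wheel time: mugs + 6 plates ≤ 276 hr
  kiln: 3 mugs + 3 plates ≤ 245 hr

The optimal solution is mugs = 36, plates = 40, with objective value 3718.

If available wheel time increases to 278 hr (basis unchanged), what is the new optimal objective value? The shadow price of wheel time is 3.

Δb = 2, so new z* = 3718 + (3)·(2) = 3718 + 6 = 3724.

3724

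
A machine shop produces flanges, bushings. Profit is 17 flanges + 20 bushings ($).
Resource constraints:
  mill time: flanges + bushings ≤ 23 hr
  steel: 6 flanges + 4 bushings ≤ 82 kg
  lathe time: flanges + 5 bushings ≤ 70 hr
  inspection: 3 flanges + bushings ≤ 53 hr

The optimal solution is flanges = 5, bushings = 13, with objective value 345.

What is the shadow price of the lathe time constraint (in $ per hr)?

2

At the optimum: mill time uses 18 of 23 (slack = 5); steel uses 82 of 82 (binding); lathe time uses 70 of 70 (binding); inspection uses 28 of 53 (slack = 25).
Slack constraints have shadow price 0 (complementary slackness).
Dual feasibility on the basic columns requires 6·y_steel + 1·y_lathe time = 17, 4·y_steel + 5·y_lathe time = 20.
Solving: y_steel = 2.5, y_lathe time = 2.
Shadow price of lathe time = 2.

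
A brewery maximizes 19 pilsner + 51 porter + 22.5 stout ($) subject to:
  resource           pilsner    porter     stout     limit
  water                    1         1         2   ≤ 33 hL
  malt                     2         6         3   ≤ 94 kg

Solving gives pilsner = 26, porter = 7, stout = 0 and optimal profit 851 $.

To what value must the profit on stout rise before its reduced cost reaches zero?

Check each constraint at x*: water 33/33 (tight); malt 94/94 (tight).
From A_Bᵀ y = c: 1·y_water + 2·y_malt = 19; 1·y_water + 6·y_malt = 51.
Solving: y_water = 3, y_malt = 8.
stout enters the basis when its profit ≥ yᵀa₃ = 3·2 + 8·3 = 30.

30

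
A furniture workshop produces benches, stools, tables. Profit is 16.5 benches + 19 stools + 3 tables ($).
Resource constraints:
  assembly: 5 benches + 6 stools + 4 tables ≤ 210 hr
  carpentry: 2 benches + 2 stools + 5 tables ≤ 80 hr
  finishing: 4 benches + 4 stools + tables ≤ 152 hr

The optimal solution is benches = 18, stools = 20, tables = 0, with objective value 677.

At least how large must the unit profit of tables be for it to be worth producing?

Binding: assembly and finishing. Non-binding: carpentry (4 unused).
Slack constraints have shadow price 0 (complementary slackness).
From A_Bᵀ y = c: 5·y_assembly + 4·y_finishing = 16.5; 6·y_assembly + 4·y_finishing = 19.
Solving: y_assembly = 2.5, y_finishing = 1.
tables enters the basis when its profit ≥ yᵀa₃ = 2.5·4 + 1·1 = 11.

11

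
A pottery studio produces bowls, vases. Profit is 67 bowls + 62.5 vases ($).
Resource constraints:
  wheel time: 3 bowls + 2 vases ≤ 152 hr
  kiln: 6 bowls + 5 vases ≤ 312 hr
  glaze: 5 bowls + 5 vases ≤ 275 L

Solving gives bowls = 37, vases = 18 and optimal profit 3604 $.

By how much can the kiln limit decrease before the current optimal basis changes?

37

Binding constraints: kiln, glaze. The basis is B = [[6,5],[5,5]] with det 5.
Per unit decrease in kiln, x* moves by d = (-1, 1).
The basis stays optimal until bowls reaches 0; allowable decrease = 37 hr.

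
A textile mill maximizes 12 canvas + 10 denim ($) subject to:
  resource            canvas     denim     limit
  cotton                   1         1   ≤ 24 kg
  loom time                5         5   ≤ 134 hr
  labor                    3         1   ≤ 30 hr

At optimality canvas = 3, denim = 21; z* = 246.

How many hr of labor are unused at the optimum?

labor used = 3·3 + 1·21 = 30; slack = 30 − 30 = 0.

0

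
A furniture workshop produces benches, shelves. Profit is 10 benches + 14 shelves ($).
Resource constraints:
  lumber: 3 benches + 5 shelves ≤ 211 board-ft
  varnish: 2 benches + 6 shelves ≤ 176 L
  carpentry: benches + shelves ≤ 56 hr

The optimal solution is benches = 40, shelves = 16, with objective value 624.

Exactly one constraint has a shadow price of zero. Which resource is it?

lumber: 200/211 (slack 11)
varnish: 176/176 (binding)
carpentry: 56/56 (binding)
By complementary slackness, a constraint with positive slack has shadow price 0 → lumber.

lumber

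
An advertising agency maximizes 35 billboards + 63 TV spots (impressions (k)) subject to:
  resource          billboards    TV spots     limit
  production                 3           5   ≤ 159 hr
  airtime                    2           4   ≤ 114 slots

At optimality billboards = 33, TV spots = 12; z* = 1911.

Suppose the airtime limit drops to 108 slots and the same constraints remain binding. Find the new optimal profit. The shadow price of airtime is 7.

1869

Δb = -6, so new z* = 1911 + (7)·(-6) = 1911 − 42 = 1869.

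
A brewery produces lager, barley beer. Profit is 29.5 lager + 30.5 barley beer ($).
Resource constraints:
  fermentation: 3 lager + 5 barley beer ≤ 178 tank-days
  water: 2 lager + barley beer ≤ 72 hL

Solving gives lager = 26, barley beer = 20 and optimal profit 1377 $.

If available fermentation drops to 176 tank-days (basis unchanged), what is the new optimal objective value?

1368

At the optimum: fermentation uses 178 of 178 (binding); water uses 72 of 72 (binding).
Dual feasibility on the basic columns requires 3·y_fermentation + 2·y_water = 29.5, 5·y_fermentation + 1·y_water = 30.5.
→ y_fermentation = 4.5 and y_water = 8.
Δz = y_fermentation·Δb = 4.5 × (-2) = -9, so new z* = 1377 − 9 = 1368.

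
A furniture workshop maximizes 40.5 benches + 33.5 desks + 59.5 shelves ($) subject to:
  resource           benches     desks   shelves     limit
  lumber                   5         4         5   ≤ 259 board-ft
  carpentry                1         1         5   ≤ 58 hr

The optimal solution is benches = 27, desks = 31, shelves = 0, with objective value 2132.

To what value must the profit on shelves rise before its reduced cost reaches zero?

Both lumber and carpentry are binding at x*.
Dual feasibility on the basic columns requires 5·y_lumber + 1·y_carpentry = 40.5, 4·y_lumber + 1·y_carpentry = 33.5.
→ y_lumber = 7 and y_carpentry = 5.5.
shelves enters the basis when its profit ≥ yᵀa₃ = 7·5 + 5.5·5 = 62.5.

62.5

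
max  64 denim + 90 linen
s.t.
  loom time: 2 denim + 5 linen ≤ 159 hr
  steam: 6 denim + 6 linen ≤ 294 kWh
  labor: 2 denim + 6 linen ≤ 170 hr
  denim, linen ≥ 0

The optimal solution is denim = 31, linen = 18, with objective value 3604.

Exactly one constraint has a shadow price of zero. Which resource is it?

loom time

loom time: 152/159 (slack 7)
steam: 294/294 (binding)
labor: 170/170 (binding)
By complementary slackness, a constraint with positive slack has shadow price 0 → loom time.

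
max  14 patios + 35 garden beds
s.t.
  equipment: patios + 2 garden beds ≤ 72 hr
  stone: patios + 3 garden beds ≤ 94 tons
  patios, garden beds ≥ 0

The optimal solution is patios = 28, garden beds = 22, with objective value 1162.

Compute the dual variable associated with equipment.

7

Both equipment and stone are binding at x*.
Dual feasibility on the basic columns requires 1·y_equipment + 1·y_stone = 14, 2·y_equipment + 3·y_stone = 35.
Solving: y_equipment = 7, y_stone = 7.
Shadow price of equipment = 7.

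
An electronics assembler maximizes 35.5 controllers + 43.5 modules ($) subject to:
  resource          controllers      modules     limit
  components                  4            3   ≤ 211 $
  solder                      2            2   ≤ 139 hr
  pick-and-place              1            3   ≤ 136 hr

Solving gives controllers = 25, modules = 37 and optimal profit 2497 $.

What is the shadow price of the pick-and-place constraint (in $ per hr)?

At the optimum: components uses 211 of 211 (binding); solder uses 124 of 139 (slack = 15); pick-and-place uses 136 of 136 (binding).
Since solder is not tight, its dual is 0.
From A_Bᵀ y = c: 4·y_components + 1·y_pick-and-place = 35.5; 3·y_components + 3·y_pick-and-place = 43.5.
This yields shadow prices y_components = 7, y_pick-and-place = 7.5.
Shadow price of pick-and-place = 7.5.

7.5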